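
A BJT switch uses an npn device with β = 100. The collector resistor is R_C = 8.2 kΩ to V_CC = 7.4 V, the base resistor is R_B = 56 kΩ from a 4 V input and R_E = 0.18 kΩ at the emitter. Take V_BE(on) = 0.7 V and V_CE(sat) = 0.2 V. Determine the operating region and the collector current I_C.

saturation; I_C ≈ 0.86 mA

Assume active: I_B = (4 − 0.7)/(56 + 101×0.18) = 0.0445 mA, I_C = β·I_B = 4.45 mA.
Then V_CE = 7.4 − 4.45×8.2 − 4.49×0.18 = -29.9 V < 0.2 V — the active assumption fails.
Re-solve with V_CE = 0.2 V. KCL at the emitter: V_E/R_E = (V_BB−0.7−V_E)/R_B + (V_CC−0.2−V_E)/R_C, giving V_E = 0.165 V.
I_C = (V_CC − 0.2 − V_E)/R_C = (7.2 − 0.165)/8.2 = 0.858 mA.
Check: I_B = (3.3 − 0.165)/56 = 0.056 mA, and β·I_B = 5.6 mA > I_C, confirming saturation.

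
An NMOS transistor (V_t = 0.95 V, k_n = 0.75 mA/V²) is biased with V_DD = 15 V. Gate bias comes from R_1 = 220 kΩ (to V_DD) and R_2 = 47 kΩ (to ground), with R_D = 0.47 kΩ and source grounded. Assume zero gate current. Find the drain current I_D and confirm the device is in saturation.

I_D ≈ 1.1 mA

V_G = V_DD·R_2/(R_1+R_2) = 15×47/267 = 2.64 V. With the source grounded, V_GS = V_G = 2.64 V.
Assume saturation: I_D = (k_n/2)(V_GS − V_t)² = (0.75/2)×(2.64 − 0.95)² = 0.375×1.69² = 1.07 mA.
V_DS = V_DD − I_D·R_D = 15 − 1.07×0.47 = 14.5 V.
Saturation requires V_DS ≥ V_GS − V_t = 1.69 V; 14.5 ≥ 1.69 ✓.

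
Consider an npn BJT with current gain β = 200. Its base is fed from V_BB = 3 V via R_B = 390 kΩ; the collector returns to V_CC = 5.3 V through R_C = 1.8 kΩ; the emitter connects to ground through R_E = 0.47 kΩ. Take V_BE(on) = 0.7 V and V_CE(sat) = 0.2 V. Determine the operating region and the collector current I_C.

Assume active. Base-emitter loop: I_B = (V_BB − V_BE)/(R_B + (β+1)R_E) = (3 − 0.7)/(390 + 201×0.47) = 0.00475 mA.
I_C = β·I_B = 200×0.00475 = 0.949 mA.
V_CE = V_CC − I_C·R_C − I_E·R_E = 5.3 − 0.949×1.8 − 0.954×0.47 = 3.14 V > V_CE(sat), so the active-region assumption holds.

active; I_C ≈ 0.95 mA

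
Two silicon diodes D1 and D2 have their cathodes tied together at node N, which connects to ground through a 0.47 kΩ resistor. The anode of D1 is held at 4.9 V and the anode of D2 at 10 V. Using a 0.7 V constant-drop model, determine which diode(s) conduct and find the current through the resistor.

Only D2 conducts; I_R ≈ 20 mA

Assume both conduct. Then node N would need to be at both 4.9−0.7 = 4.2 V and 10−0.7 = 9.3 V, which is impossible.
Assume only D2 conducts: V_N = 10 − 0.7 = 9.3 V, so I_R = 9.3/0.47 = 19.8 mA.
Check D1: its anode-to-cathode voltage is 4.9 − 9.3 = -4.4 V < 0.7 V, so it is off. The assumption is consistent.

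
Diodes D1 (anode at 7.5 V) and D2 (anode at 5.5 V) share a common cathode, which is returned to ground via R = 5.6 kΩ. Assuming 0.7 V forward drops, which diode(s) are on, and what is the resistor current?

Assume both conduct. Then node N would need to be at both 7.5−0.7 = 6.8 V and 5.5−0.7 = 4.8 V, which is impossible.
Assume only D1 conducts: V_N = 7.5 − 0.7 = 6.8 V, so I_R = 6.8/5.6 = 1.21 mA.
Check D2: its anode-to-cathode voltage is 5.5 − 6.8 = -1.3 V < 0.7 V, so it is off. The assumption is consistent.

Only D1 conducts; I_R ≈ 1.2 mA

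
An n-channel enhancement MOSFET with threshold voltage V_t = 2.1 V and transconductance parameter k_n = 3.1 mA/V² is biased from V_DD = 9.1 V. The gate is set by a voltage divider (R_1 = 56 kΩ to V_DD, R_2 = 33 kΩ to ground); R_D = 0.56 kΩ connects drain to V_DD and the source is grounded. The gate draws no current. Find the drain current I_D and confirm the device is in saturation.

I_D ≈ 2.5 mA

V_G = V_DD·R_2/(R_1+R_2) = 9.1×33/89 = 3.37 V. With the source grounded, V_GS = V_G = 3.37 V.
Assume saturation: I_D = (k_n/2)(V_GS − V_t)² = (3.1/2)×(3.37 − 2.1)² = 1.55×1.27² = 2.52 mA.
V_DS = V_DD − I_D·R_D = 9.1 − 2.52×0.56 = 7.69 V.
Saturation requires V_DS ≥ V_GS − V_t = 1.27 V; 7.69 ≥ 1.27 ✓.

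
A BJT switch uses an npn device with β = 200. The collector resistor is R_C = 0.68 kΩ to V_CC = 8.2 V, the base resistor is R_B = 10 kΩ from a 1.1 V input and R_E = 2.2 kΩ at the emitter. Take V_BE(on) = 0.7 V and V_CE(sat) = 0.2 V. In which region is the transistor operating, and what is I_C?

active; I_C ≈ 0.18 mA

Assume active. Base-emitter loop: I_B = (V_BB − V_BE)/(R_B + (β+1)R_E) = (1.1 − 0.7)/(10 + 201×2.2) = 0.000885 mA.
I_C = β·I_B = 200×0.000885 = 0.177 mA.
V_CE = V_CC − I_C·R_C − I_E·R_E = 8.2 − 0.177×0.68 − 0.178×2.2 = 7.69 V > V_CE(sat), so the active-region assumption holds.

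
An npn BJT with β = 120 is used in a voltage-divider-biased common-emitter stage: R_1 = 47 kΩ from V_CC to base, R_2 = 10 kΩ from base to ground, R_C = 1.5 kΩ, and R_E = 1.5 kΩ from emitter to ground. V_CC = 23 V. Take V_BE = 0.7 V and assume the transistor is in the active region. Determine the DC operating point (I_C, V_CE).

I_C ≈ 2.1 mA, V_CE ≈ 17 V

Thevenize the base divider: V_Th = V_CC·R_2/(R_1+R_2) = 23×10/57 = 4.04 V, R_Th = R_1‖R_2 = 8.25 kΩ.
Base-emitter loop: V_Th = I_B·R_Th + V_BE + (β+1)I_B·R_E, so I_B = (4.04 − 0.7) / (8.25 + 121×1.5) = 0.0176 mA.
I_C = β·I_B = 120×0.0176 = 2.11 mA, and I_E = (β+1)I_B = 2.13 mA.
V_CE = V_CC − I_C·R_C − I_E·R_E = 23 − 2.11×1.5 − 2.13×1.5 = 16.6 V.
V_CE = 16.6 V > 0.2 V confirms active-region operation.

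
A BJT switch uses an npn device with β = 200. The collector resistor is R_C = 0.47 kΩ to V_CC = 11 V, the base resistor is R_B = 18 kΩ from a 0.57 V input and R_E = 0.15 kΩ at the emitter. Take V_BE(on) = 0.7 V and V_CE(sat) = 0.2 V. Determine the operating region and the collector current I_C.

V_BB = 0.57 V ≤ V_BE(on) = 0.7 V, so the base-emitter junction is not forward biased.
The transistor is in cutoff: I_B = I_C = 0.

cutoff; I_C ≈ 0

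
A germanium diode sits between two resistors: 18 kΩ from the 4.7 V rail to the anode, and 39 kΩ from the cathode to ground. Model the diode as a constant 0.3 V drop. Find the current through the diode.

The two resistors are in series with the diode, so KVL gives 4.7 = I·18 + 0.3 + I·39.
I = (4.7 − 0.3) / (18 + 39) kΩ = 4.4 / 57 = 0.0772 mA.

I ≈ 0.077 mA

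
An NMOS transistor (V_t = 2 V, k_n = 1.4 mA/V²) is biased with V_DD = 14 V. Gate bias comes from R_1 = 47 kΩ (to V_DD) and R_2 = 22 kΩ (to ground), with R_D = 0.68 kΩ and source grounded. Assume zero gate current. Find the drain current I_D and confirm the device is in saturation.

V_G = V_DD·R_2/(R_1+R_2) = 14×22/69 = 4.46 V. With the source grounded, V_GS = V_G = 4.46 V.
Assume saturation: I_D = (k_n/2)(V_GS − V_t)² = (1.4/2)×(4.46 − 2)² = 0.7×2.46² = 4.25 mA.
V_DS = V_DD − I_D·R_D = 14 − 4.25×0.68 = 11.1 V.
Saturation requires V_DS ≥ V_GS − V_t = 2.46 V; 11.1 ≥ 2.46 ✓.

I_D ≈ 4.2 mA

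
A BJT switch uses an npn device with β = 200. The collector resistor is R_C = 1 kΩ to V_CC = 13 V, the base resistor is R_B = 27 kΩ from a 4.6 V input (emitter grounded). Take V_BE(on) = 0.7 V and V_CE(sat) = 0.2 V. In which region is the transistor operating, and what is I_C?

saturation; I_C ≈ 13 mA

Assume active: I_B = (4.6 − 0.7)/27 = 0.144 mA, giving I_C = β·I_B = 28.9 mA.
But then V_CE = 13 − 28.9×1 = -15.9 V < V_CE(sat) = 0.2 V — impossible in the active region.
So the transistor is saturated. With V_CE = 0.2 V, I_C = (V_CC − 0.2)/R_C = 12.8/1 = 12.8 mA.
Check: β·I_B = 28.9 mA > I_C = 12.8 mA, confirming saturation.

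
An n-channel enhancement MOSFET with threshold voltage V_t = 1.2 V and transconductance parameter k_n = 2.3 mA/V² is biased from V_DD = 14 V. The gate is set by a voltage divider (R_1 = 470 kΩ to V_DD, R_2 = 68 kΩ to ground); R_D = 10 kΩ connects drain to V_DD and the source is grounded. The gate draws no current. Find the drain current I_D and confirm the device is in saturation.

V_G = V_DD·R_2/(R_1+R_2) = 14×68/538 = 1.77 V. With the source grounded, V_GS = V_G = 1.77 V.
Assume saturation: I_D = (k_n/2)(V_GS − V_t)² = (2.3/2)×(1.77 − 1.2)² = 1.15×0.57² = 0.373 mA.
V_DS = V_DD − I_D·R_D = 14 − 0.373×10 = 10.3 V.
Saturation requires V_DS ≥ V_GS − V_t = 0.57 V; 10.3 ≥ 0.57 ✓.

I_D ≈ 0.37 mA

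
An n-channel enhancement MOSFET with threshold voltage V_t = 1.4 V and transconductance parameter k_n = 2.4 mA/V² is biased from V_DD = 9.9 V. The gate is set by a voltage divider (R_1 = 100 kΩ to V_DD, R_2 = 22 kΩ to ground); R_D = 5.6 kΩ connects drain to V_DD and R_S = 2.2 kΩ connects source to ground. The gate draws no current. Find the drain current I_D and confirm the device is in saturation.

V_G = V_DD·R_2/(R_1+R_2) = 9.9×22/122 = 1.79 V.
Assume saturation: I_D = (k_n/2)(V_GS − V_t)² with V_GS = V_G − I_D·R_S = 1.79 − 2.2·I_D.
Substituting gives 5.81·I_D² − 3.03·I_D + 0.178 = 0, with roots I_D = 0.0674 or 0.455 mA.
The root I_D = 0.455 mA gives V_GS = 0.784 V ≤ V_t, so take I_D = 0.0674 mA.
Then V_GS = 1.64 V and V_DS = V_DD − I_D(R_D+R_S) = 9.9 − 0.0674×7.8 = 9.37 V.
Saturation requires V_DS ≥ V_GS − V_t = 0.237 V; 9.37 ≥ 0.237 ✓.

I_D ≈ 0.067 mA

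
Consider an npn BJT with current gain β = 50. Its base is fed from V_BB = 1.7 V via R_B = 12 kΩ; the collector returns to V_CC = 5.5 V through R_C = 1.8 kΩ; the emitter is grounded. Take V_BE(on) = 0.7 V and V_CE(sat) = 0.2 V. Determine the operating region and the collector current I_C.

Assume active: I_B = (1.7 − 0.7)/12 = 0.0833 mA, giving I_C = β·I_B = 4.17 mA.
But then V_CE = 5.5 − 4.17×1.8 = -2 V < V_CE(sat) = 0.2 V — impossible in the active region.
So the transistor is saturated. With V_CE = 0.2 V, I_C = (V_CC − 0.2)/R_C = 5.3/1.8 = 2.94 mA.
Check: β·I_B = 4.17 mA > I_C = 2.94 mA, confirming saturation.

saturation; I_C ≈ 2.9 mA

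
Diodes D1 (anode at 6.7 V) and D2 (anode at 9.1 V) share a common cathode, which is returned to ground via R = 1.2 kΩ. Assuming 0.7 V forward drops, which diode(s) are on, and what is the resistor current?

Assume both conduct. Then node N would need to be at both 6.7−0.7 = 6 V and 9.1−0.7 = 8.4 V, which is impossible.
Assume only D2 conducts: V_N = 9.1 − 0.7 = 8.4 V, so I_R = 8.4/1.2 = 7 mA.
Check D1: its anode-to-cathode voltage is 6.7 − 8.4 = -1.7 V < 0.7 V, so it is off. The assumption is consistent.

Only D2 conducts; I_R ≈ 7 mA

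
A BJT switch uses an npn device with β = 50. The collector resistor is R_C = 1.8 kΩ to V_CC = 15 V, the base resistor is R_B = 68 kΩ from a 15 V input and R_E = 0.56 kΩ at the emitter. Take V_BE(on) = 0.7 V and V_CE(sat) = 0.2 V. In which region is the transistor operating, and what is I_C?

Assume active: I_B = (15 − 0.7)/(68 + 51×0.56) = 0.148 mA, I_C = β·I_B = 7.4 mA.
Then V_CE = 15 − 7.4×1.8 − 7.55×0.56 = -2.56 V < 0.2 V — the active assumption fails.
Re-solve with V_CE = 0.2 V. KCL at the emitter: V_E/R_E = (V_BB−0.7−V_E)/R_B + (V_CC−0.2−V_E)/R_C, giving V_E = 3.58 V.
I_C = (V_CC − 0.2 − V_E)/R_C = (14.8 − 3.58)/1.8 = 6.23 mA.
Check: I_B = (14.3 − 3.58)/68 = 0.158 mA, and β·I_B = 7.88 mA > I_C, confirming saturation.

saturation; I_C ≈ 6.2 mA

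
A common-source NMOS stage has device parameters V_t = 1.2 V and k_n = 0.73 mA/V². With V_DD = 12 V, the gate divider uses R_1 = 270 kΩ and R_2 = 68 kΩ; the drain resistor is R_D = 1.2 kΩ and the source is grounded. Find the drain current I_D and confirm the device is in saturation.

I_D ≈ 0.54 mA

V_G = V_DD·R_2/(R_1+R_2) = 12×68/338 = 2.41 V. With the source grounded, V_GS = V_G = 2.41 V.
Assume saturation: I_D = (k_n/2)(V_GS − V_t)² = (0.73/2)×(2.41 − 1.2)² = 0.365×1.21² = 0.538 mA.
V_DS = V_DD − I_D·R_D = 12 − 0.538×1.2 = 11.4 V.
Saturation requires V_DS ≥ V_GS − V_t = 1.21 V; 11.4 ≥ 1.21 ✓.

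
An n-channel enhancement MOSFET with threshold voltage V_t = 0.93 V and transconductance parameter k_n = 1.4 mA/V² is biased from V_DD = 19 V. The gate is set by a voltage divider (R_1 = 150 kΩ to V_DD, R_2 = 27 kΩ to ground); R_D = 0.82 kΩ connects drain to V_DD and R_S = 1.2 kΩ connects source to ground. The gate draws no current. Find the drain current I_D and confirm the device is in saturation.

I_D ≈ 0.77 mA

V_G = V_DD·R_2/(R_1+R_2) = 19×27/177 = 2.9 V.
Assume saturation: I_D = (k_n/2)(V_GS − V_t)² with V_GS = V_G − I_D·R_S = 2.9 − 1.2·I_D.
Substituting gives 1.01·I_D² − 4.31·I_D + 2.71 = 0, with roots I_D = 0.768 or 3.5 mA.
The root I_D = 3.5 mA gives V_GS = -1.31 V ≤ V_t, so take I_D = 0.768 mA.
Then V_GS = 1.98 V and V_DS = V_DD − I_D(R_D+R_S) = 19 − 0.768×2.02 = 17.4 V.
Saturation requires V_DS ≥ V_GS − V_t = 1.05 V; 17.4 ≥ 1.05 ✓.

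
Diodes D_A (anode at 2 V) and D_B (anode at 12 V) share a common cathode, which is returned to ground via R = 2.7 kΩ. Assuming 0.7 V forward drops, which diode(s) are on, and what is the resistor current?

Assume both conduct. Then node N would need to be at both 2−0.7 = 1.3 V and 12−0.7 = 11.3 V, which is impossible.
Assume only D_B conducts: V_N = 12 − 0.7 = 11.3 V, so I_R = 11.3/2.7 = 4.19 mA.
Check D_A: its anode-to-cathode voltage is 2 − 11.3 = -9.3 V < 0.7 V, so it is off. The assumption is consistent.

Only D_B conducts; I_R ≈ 4.2 mA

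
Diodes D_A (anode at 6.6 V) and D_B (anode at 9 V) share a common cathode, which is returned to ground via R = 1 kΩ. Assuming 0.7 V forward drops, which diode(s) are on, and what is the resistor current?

Assume both conduct. Then node N would need to be at both 6.6−0.7 = 5.9 V and 9−0.7 = 8.3 V, which is impossible.
Assume only D_B conducts: V_N = 9 − 0.7 = 8.3 V, so I_R = 8.3/1 = 8.3 mA.
Check D_A: its anode-to-cathode voltage is 6.6 − 8.3 = -1.7 V < 0.7 V, so it is off. The assumption is consistent.

Only D_B conducts; I_R ≈ 8.3 mA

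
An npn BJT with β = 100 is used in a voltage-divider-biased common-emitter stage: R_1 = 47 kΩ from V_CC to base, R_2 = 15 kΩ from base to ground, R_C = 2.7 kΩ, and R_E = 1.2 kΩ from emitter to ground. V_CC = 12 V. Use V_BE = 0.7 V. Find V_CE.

V_CE ≈ 5.5 V

Thevenize the base divider: V_Th = V_CC·R_2/(R_1+R_2) = 12×15/62 = 2.9 V, R_Th = R_1‖R_2 = 11.4 kΩ.
Base-emitter loop: V_Th = I_B·R_Th + V_BE + (β+1)I_B·R_E, so I_B = (2.9 − 0.7) / (11.4 + 101×1.2) = 0.0166 mA.
I_C = β·I_B = 100×0.0166 = 1.66 mA, and I_E = (β+1)I_B = 1.68 mA.
V_CE = V_CC − I_C·R_C − I_E·R_E = 12 − 1.66×2.7 − 1.68×1.2 = 5.5 V.
V_CE = 5.5 V > 0.2 V confirms active-region operation.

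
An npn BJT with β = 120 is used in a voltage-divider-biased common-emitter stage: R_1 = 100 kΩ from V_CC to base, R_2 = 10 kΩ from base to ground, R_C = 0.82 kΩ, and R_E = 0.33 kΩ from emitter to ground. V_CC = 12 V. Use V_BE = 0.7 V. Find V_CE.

V_CE ≈ 11 V

Thevenize the base divider: V_Th = V_CC·R_2/(R_1+R_2) = 12×10/110 = 1.09 V, R_Th = R_1‖R_2 = 9.09 kΩ.
Base-emitter loop: V_Th = I_B·R_Th + V_BE + (β+1)I_B·R_E, so I_B = (1.09 − 0.7) / (9.09 + 121×0.33) = 0.00797 mA.
I_C = β·I_B = 120×0.00797 = 0.957 mA, and I_E = (β+1)I_B = 0.965 mA.
V_CE = V_CC − I_C·R_C − I_E·R_E = 12 − 0.957×0.82 − 0.965×0.33 = 10.9 V.
V_CE = 10.9 V > 0.2 V confirms active-region operation.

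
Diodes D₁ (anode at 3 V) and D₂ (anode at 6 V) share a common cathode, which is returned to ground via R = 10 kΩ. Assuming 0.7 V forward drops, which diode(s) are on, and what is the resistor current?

Assume both conduct. Then node N would need to be at both 3−0.7 = 2.3 V and 6−0.7 = 5.3 V, which is impossible.
Assume only D₂ conducts: V_N = 6 − 0.7 = 5.3 V, so I_R = 5.3/10 = 0.53 mA.
Check D₁: its anode-to-cathode voltage is 3 − 5.3 = -2.3 V < 0.7 V, so it is off. The assumption is consistent.

Only D₂ conducts; I_R ≈ 0.53 mA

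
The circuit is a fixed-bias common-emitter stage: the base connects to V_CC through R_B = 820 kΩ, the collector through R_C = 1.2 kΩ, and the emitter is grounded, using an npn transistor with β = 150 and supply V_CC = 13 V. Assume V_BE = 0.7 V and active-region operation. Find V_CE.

V_CE ≈ 10 V

Base loop: V_CC = I_B·R_B + V_BE, so I_B = (13 − 0.7)/820 kΩ = 0.015 mA.
In the active region I_C = β·I_B = 150 × 0.015 = 2.25 mA.
Collector loop: V_CE = V_CC − I_C·R_C = 13 − 2.25×1.2 = 10.3 V.
Since V_CE = 10.3 V > V_CE(sat) ≈ 0.2 V, the transistor is in the active region as assumed.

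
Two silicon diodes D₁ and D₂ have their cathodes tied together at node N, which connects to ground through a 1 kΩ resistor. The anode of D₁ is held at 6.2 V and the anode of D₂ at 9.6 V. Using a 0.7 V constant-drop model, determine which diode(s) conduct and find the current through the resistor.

Only D₂ conducts; I_R ≈ 8.9 mA

Assume both conduct. Then node N would need to be at both 6.2−0.7 = 5.5 V and 9.6−0.7 = 8.9 V, which is impossible.
Assume only D₂ conducts: V_N = 9.6 − 0.7 = 8.9 V, so I_R = 8.9/1 = 8.9 mA.
Check D₁: its anode-to-cathode voltage is 6.2 − 8.9 = -2.7 V < 0.7 V, so it is off. The assumption is consistent.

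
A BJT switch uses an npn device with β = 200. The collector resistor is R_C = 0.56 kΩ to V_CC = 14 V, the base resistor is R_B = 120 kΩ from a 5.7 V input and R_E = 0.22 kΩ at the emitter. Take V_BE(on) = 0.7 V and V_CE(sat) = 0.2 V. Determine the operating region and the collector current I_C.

active; I_C ≈ 6.1 mA

Assume active. Base-emitter loop: I_B = (V_BB − V_BE)/(R_B + (β+1)R_E) = (5.7 − 0.7)/(120 + 201×0.22) = 0.0304 mA.
I_C = β·I_B = 200×0.0304 = 6.09 mA.
V_CE = V_CC − I_C·R_C − I_E·R_E = 14 − 6.09×0.56 − 6.12×0.22 = 9.24 V > V_CE(sat), so the active-region assumption holds.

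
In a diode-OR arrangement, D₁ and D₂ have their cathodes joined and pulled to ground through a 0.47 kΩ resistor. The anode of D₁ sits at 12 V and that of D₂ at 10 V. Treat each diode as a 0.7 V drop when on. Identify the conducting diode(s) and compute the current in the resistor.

Assume both conduct. Then node N would need to be at both 12−0.7 = 11.3 V and 10−0.7 = 9.3 V, which is impossible.
Assume only D₁ conducts: V_N = 12 − 0.7 = 11.3 V, so I_R = 11.3/0.47 = 24 mA.
Check D₂: its anode-to-cathode voltage is 10 − 11.3 = -1.3 V < 0.7 V, so it is off. The assumption is consistent.

Only D₁ conducts; I_R ≈ 24 mA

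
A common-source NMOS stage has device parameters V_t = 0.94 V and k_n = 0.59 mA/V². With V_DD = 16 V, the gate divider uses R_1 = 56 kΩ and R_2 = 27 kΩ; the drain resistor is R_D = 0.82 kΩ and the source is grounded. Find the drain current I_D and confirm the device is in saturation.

I_D ≈ 5.4 mA

V_G = V_DD·R_2/(R_1+R_2) = 16×27/83 = 5.2 V. With the source grounded, V_GS = V_G = 5.2 V.
Assume saturation: I_D = (k_n/2)(V_GS − V_t)² = (0.59/2)×(5.2 − 0.94)² = 0.295×4.26² = 5.37 mA.
V_DS = V_DD − I_D·R_D = 16 − 5.37×0.82 = 11.6 V.
Saturation requires V_DS ≥ V_GS − V_t = 4.26 V; 11.6 ≥ 4.26 ✓.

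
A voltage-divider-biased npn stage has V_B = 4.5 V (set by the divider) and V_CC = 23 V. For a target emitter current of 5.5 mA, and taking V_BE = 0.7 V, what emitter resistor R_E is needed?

R_E ≈ 0.69 kΩ

V_E = V_B − V_BE = 4.5 − 0.7 = 3.8 V.
R_E = V_E / I_E = 3.8 / 5.5 = 0.691 kΩ.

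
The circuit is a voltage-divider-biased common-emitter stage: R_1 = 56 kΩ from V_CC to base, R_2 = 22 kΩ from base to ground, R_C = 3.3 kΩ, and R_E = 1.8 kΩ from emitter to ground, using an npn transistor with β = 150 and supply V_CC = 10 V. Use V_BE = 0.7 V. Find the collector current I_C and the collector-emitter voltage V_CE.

Thevenize the base divider: V_Th = V_CC·R_2/(R_1+R_2) = 10×22/78 = 2.82 V, R_Th = R_1‖R_2 = 15.8 kΩ.
Base-emitter loop: V_Th = I_B·R_Th + V_BE + (β+1)I_B·R_E, so I_B = (2.82 − 0.7) / (15.8 + 151×1.8) = 0.00737 mA.
I_C = β·I_B = 150×0.00737 = 1.11 mA, and I_E = (β+1)I_B = 1.11 mA.
V_CE = V_CC − I_C·R_C − I_E·R_E = 10 − 1.11×3.3 − 1.11×1.8 = 4.35 V.
V_CE = 4.35 V > 0.2 V confirms active-region operation.

I_C ≈ 1.1 mA, V_CE ≈ 4.3 V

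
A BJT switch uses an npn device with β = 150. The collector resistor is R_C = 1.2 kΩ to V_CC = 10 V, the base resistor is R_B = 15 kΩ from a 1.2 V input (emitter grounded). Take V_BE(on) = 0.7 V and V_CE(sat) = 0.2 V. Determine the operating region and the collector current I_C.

Assume active. Base-emitter loop: I_B = (V_BB − V_BE)/R_B = (1.2 − 0.7)/15 = 0.0333 mA.
I_C = β·I_B = 150×0.0333 = 5 mA.
V_CE = V_CC − I_C·R_C = 10 − 5×1.2 = 4 V > V_CE(sat), so the active-region assumption holds.

active; I_C ≈ 5 mA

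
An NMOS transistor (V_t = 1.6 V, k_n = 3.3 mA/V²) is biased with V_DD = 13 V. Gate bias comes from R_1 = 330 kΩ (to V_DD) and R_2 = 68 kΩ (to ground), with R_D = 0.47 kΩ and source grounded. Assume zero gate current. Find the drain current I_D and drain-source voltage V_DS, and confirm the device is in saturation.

I_D ≈ 0.64 mA, V_DS ≈ 13 V

V_G = V_DD·R_2/(R_1+R_2) = 13×68/398 = 2.22 V. With the source grounded, V_GS = V_G = 2.22 V.
Assume saturation: I_D = (k_n/2)(V_GS − V_t)² = (3.3/2)×(2.22 − 1.6)² = 1.65×0.621² = 0.637 mA.
V_DS = V_DD − I_D·R_D = 13 − 0.637×0.47 = 12.7 V.
Saturation requires V_DS ≥ V_GS − V_t = 0.621 V; 12.7 ≥ 0.621 ✓.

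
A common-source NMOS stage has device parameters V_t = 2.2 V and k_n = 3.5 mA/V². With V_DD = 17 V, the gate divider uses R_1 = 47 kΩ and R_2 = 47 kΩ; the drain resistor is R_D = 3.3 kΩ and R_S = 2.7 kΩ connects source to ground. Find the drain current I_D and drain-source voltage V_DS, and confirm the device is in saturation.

V_G = V_DD·R_2/(R_1+R_2) = 17×47/94 = 8.5 V.
Assume saturation: I_D = (k_n/2)(V_GS − V_t)² with V_GS = V_G − I_D·R_S = 8.5 − 2.7·I_D.
Substituting gives 12.8·I_D² − 60.5·I_D + 69.5 = 0, with roots I_D = 1.94 or 2.8 mA.
The root I_D = 2.8 mA gives V_GS = 0.935 V ≤ V_t, so take I_D = 1.94 mA.
Then V_GS = 3.25 V and V_DS = V_DD − I_D(R_D+R_S) = 17 − 1.94×6 = 5.34 V.
Saturation requires V_DS ≥ V_GS − V_t = 1.05 V; 5.34 ≥ 1.05 ✓.

I_D ≈ 1.9 mA, V_DS ≈ 5.3 V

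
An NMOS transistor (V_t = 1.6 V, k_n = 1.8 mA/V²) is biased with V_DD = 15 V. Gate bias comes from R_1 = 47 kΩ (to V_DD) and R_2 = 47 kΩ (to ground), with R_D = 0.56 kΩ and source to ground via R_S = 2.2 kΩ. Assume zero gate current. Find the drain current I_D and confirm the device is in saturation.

V_G = V_DD·R_2/(R_1+R_2) = 15×47/94 = 7.5 V.
Assume saturation: I_D = (k_n/2)(V_GS − V_t)² with V_GS = V_G − I_D·R_S = 7.5 − 2.2·I_D.
Substituting gives 4.36·I_D² − 24.4·I_D + 31.3 = 0, with roots I_D = 2 or 3.59 mA.
The root I_D = 3.59 mA gives V_GS = -0.397 V ≤ V_t, so take I_D = 2 mA.
Then V_GS = 3.09 V and V_DS = V_DD − I_D(R_D+R_S) = 15 − 2×2.76 = 9.47 V.
Saturation requires V_DS ≥ V_GS − V_t = 1.49 V; 9.47 ≥ 1.49 ✓.

I_D ≈ 2 mA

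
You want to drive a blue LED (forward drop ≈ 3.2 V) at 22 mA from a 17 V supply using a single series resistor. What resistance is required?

The resistor drops V_S − V_D = 17 − 3.2 = 13.8 V at 22 mA.
R = 13.8 V / 22 mA = 0.627 kΩ.

R ≈ 0.63 kΩ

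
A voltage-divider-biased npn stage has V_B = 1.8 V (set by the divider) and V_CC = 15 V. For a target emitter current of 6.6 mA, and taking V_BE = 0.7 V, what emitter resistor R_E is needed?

R_E ≈ 0.17 kΩ

V_E = V_B − V_BE = 1.8 − 0.7 = 1.1 V.
R_E = V_E / I_E = 1.1 / 6.6 = 0.167 kΩ.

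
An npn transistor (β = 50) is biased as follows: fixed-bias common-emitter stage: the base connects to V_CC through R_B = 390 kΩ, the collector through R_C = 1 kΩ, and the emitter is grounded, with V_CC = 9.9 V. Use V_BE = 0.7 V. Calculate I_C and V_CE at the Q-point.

Base loop: V_CC = I_B·R_B + V_BE, so I_B = (9.9 − 0.7)/390 kΩ = 0.0236 mA.
In the active region I_C = β·I_B = 50 × 0.0236 = 1.18 mA.
Collector loop: V_CE = V_CC − I_C·R_C = 9.9 − 1.18×1 = 8.72 V.
Since V_CE = 8.72 V > V_CE(sat) ≈ 0.2 V, the transistor is in the active region as assumed.

I_C ≈ 1.2 mA, V_CE ≈ 8.7 V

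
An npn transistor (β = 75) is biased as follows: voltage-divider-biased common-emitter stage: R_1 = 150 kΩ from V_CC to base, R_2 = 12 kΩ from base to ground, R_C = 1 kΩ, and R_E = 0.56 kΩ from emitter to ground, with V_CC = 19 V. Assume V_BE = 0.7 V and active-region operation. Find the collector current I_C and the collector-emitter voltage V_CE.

I_C ≈ 0.99 mA, V_CE ≈ 17 V

Thevenize the base divider: V_Th = V_CC·R_2/(R_1+R_2) = 19×12/162 = 1.41 V, R_Th = R_1‖R_2 = 11.1 kΩ.
Base-emitter loop: V_Th = I_B·R_Th + V_BE + (β+1)I_B·R_E, so I_B = (1.41 − 0.7) / (11.1 + 76×0.56) = 0.0132 mA.
I_C = β·I_B = 75×0.0132 = 0.989 mA, and I_E = (β+1)I_B = 1 mA.
V_CE = V_CC − I_C·R_C − I_E·R_E = 19 − 0.989×1 − 1×0.56 = 17.5 V.
V_CE = 17.5 V > 0.2 V confirms active-region operation.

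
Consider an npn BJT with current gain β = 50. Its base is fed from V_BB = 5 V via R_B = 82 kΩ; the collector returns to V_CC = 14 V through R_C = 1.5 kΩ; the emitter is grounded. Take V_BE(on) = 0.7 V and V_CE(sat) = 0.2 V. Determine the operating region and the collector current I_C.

Assume active. Base-emitter loop: I_B = (V_BB − V_BE)/R_B = (5 − 0.7)/82 = 0.0524 mA.
I_C = β·I_B = 50×0.0524 = 2.62 mA.
V_CE = V_CC − I_C·R_C = 14 − 2.62×1.5 = 10.1 V > V_CE(sat), so the active-region assumption holds.

active; I_C ≈ 2.6 mA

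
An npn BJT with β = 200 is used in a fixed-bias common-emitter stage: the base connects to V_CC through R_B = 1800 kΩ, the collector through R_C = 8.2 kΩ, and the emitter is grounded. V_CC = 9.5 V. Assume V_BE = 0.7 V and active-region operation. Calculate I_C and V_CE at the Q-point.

Base loop: V_CC = I_B·R_B + V_BE, so I_B = (9.5 − 0.7)/1800 kΩ = 0.00489 mA.
In the active region I_C = β·I_B = 200 × 0.00489 = 0.978 mA.
Collector loop: V_CE = V_CC − I_C·R_C = 9.5 − 0.978×8.2 = 1.48 V.
Since V_CE = 1.48 V > V_CE(sat) ≈ 0.2 V, the transistor is in the active region as assumed.

I_C ≈ 0.98 mA, V_CE ≈ 1.5 V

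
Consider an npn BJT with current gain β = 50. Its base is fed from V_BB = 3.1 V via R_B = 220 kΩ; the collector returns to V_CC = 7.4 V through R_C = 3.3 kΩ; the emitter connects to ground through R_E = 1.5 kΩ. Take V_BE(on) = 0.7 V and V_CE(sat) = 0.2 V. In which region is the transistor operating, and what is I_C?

Assume active. Base-emitter loop: I_B = (V_BB − V_BE)/(R_B + (β+1)R_E) = (3.1 − 0.7)/(220 + 51×1.5) = 0.00809 mA.
I_C = β·I_B = 50×0.00809 = 0.405 mA.
V_CE = V_CC − I_C·R_C − I_E·R_E = 7.4 − 0.405×3.3 − 0.413×1.5 = 5.45 V > V_CE(sat), so the active-region assumption holds.

active; I_C ≈ 0.4 mA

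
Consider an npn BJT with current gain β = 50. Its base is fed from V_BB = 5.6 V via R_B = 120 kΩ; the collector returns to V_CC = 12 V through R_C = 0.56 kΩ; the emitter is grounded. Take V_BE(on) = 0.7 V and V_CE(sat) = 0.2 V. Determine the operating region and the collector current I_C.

active; I_C ≈ 2 mA

Assume active. Base-emitter loop: I_B = (V_BB − V_BE)/R_B = (5.6 − 0.7)/120 = 0.0408 mA.
I_C = β·I_B = 50×0.0408 = 2.04 mA.
V_CE = V_CC − I_C·R_C = 12 − 2.04×0.56 = 10.9 V > V_CE(sat), so the active-region assumption holds.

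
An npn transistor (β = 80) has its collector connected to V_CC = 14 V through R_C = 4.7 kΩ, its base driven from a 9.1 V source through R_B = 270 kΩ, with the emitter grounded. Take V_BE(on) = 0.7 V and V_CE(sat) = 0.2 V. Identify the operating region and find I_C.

Assume active. Base-emitter loop: I_B = (V_BB − V_BE)/R_B = (9.1 − 0.7)/270 = 0.0311 mA.
I_C = β·I_B = 80×0.0311 = 2.49 mA.
V_CE = V_CC − I_C·R_C = 14 − 2.49×4.7 = 2.3 V > V_CE(sat), so the active-region assumption holds.

active; I_C ≈ 2.5 mA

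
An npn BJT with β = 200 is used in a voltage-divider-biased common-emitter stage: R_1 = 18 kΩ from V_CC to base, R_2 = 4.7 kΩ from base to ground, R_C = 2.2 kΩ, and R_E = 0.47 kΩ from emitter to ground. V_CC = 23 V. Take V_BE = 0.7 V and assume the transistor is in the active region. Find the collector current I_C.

I_C ≈ 8.3 mA

Thevenize the base divider: V_Th = V_CC·R_2/(R_1+R_2) = 23×4.7/22.7 = 4.76 V, R_Th = R_1‖R_2 = 3.73 kΩ.
Base-emitter loop: V_Th = I_B·R_Th + V_BE + (β+1)I_B·R_E, so I_B = (4.76 − 0.7) / (3.73 + 201×0.47) = 0.0414 mA.
I_C = β·I_B = 200×0.0414 = 8.27 mA, and I_E = (β+1)I_B = 8.31 mA.
V_CE = V_CC − I_C·R_C − I_E·R_E = 23 − 8.27×2.2 − 8.31×0.47 = 0.891 V.
V_CE = 0.891 V > 0.2 V confirms active-region operation.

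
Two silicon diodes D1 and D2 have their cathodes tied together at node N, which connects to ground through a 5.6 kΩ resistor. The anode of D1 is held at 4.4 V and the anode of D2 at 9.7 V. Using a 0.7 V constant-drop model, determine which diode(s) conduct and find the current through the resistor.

Only D2 conducts; I_R ≈ 1.6 mA

Assume both conduct. Then node N would need to be at both 4.4−0.7 = 3.7 V and 9.7−0.7 = 9 V, which is impossible.
Assume only D2 conducts: V_N = 9.7 − 0.7 = 9 V, so I_R = 9/5.6 = 1.61 mA.
Check D1: its anode-to-cathode voltage is 4.4 − 9 = -4.6 V < 0.7 V, so it is off. The assumption is consistent.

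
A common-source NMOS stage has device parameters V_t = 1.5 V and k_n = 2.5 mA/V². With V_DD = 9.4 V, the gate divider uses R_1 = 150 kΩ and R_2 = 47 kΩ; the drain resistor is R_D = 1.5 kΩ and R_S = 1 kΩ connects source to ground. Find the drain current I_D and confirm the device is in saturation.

I_D ≈ 0.27 mA

V_G = V_DD·R_2/(R_1+R_2) = 9.4×47/197 = 2.24 V.
Assume saturation: I_D = (k_n/2)(V_GS − V_t)² with V_GS = V_G − I_D·R_S = 2.24 − 1·I_D.
Substituting gives 1.25·I_D² − 2.86·I_D + 0.689 = 0, with roots I_D = 0.274 or 2.01 mA.
The root I_D = 2.01 mA gives V_GS = 0.232 V ≤ V_t, so take I_D = 0.274 mA.
Then V_GS = 1.97 V and V_DS = V_DD − I_D(R_D+R_S) = 9.4 − 0.274×2.5 = 8.71 V.
Saturation requires V_DS ≥ V_GS − V_t = 0.468 V; 8.71 ≥ 0.468 ✓.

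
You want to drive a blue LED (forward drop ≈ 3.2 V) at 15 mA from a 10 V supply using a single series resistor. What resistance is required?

R ≈ 0.45 kΩ

The resistor drops V_S − V_D = 10 − 3.2 = 6.8 V at 15 mA.
R = 6.8 V / 15 mA = 0.453 kΩ.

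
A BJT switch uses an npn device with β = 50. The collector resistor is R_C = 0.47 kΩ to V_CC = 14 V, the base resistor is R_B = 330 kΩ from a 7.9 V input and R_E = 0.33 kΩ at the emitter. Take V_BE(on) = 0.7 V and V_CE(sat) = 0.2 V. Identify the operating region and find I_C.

Assume active. Base-emitter loop: I_B = (V_BB − V_BE)/(R_B + (β+1)R_E) = (7.9 − 0.7)/(330 + 51×0.33) = 0.0208 mA.
I_C = β·I_B = 50×0.0208 = 1.04 mA.
V_CE = V_CC − I_C·R_C − I_E·R_E = 14 − 1.04×0.47 − 1.06×0.33 = 13.2 V > V_CE(sat), so the active-region assumption holds.

active; I_C ≈ 1 mA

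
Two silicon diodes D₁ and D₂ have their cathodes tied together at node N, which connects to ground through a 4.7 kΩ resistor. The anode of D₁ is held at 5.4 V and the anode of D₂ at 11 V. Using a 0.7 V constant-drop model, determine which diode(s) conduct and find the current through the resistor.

Assume both conduct. Then node N would need to be at both 5.4−0.7 = 4.7 V and 11−0.7 = 10.3 V, which is impossible.
Assume only D₂ conducts: V_N = 11 − 0.7 = 10.3 V, so I_R = 10.3/4.7 = 2.19 mA.
Check D₁: its anode-to-cathode voltage is 5.4 − 10.3 = -4.9 V < 0.7 V, so it is off. The assumption is consistent.

Only D₂ conducts; I_R ≈ 2.2 mA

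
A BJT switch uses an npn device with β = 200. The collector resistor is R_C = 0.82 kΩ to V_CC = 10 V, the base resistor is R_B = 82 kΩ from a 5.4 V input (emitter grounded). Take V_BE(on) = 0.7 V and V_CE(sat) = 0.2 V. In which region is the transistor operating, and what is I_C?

Assume active. Base-emitter loop: I_B = (V_BB − V_BE)/R_B = (5.4 − 0.7)/82 = 0.0573 mA.
I_C = β·I_B = 200×0.0573 = 11.5 mA.
V_CE = V_CC − I_C·R_C = 10 − 11.5×0.82 = 0.6 V > V_CE(sat), so the active-region assumption holds.

active; I_C ≈ 11 mA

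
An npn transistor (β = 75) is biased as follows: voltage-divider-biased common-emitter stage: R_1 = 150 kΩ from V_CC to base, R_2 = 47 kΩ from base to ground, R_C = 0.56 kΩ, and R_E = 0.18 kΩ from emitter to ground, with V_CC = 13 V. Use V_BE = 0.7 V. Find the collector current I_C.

I_C ≈ 3.6 mA

Thevenize the base divider: V_Th = V_CC·R_2/(R_1+R_2) = 13×47/197 = 3.1 V, R_Th = R_1‖R_2 = 35.8 kΩ.
Base-emitter loop: V_Th = I_B·R_Th + V_BE + (β+1)I_B·R_E, so I_B = (3.1 − 0.7) / (35.8 + 76×0.18) = 0.0485 mA.
I_C = β·I_B = 75×0.0485 = 3.64 mA, and I_E = (β+1)I_B = 3.69 mA.
V_CE = V_CC − I_C·R_C − I_E·R_E = 13 − 3.64×0.56 − 3.69×0.18 = 10.3 V.
V_CE = 10.3 V > 0.2 V confirms active-region operation.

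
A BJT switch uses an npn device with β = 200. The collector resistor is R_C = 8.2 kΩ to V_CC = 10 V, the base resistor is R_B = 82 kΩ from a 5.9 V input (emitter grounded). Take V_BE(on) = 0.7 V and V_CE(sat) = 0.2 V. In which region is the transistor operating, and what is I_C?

saturation; I_C ≈ 1.2 mA

Assume active: I_B = (5.9 − 0.7)/82 = 0.0634 mA, giving I_C = β·I_B = 12.7 mA.
But then V_CE = 10 − 12.7×8.2 = -94 V < V_CE(sat) = 0.2 V — impossible in the active region.
So the transistor is saturated. With V_CE = 0.2 V, I_C = (V_CC − 0.2)/R_C = 9.8/8.2 = 1.2 mA.
Check: β·I_B = 12.7 mA > I_C = 1.2 mA, confirming saturation.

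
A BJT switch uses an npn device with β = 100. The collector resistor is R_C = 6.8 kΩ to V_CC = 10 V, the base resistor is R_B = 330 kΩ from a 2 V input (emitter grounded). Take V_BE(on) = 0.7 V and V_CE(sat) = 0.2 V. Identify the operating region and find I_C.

active; I_C ≈ 0.39 mA

Assume active. Base-emitter loop: I_B = (V_BB − V_BE)/R_B = (2 − 0.7)/330 = 0.00394 mA.
I_C = β·I_B = 100×0.00394 = 0.394 mA.
V_CE = V_CC − I_C·R_C = 10 − 0.394×6.8 = 7.32 V > V_CE(sat), so the active-region assumption holds.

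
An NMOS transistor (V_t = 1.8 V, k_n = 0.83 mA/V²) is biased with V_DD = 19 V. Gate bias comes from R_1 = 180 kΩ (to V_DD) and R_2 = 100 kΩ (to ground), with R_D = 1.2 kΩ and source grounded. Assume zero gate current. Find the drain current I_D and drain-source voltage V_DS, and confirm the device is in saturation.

V_G = V_DD·R_2/(R_1+R_2) = 19×100/280 = 6.79 V. With the source grounded, V_GS = V_G = 6.79 V.
Assume saturation: I_D = (k_n/2)(V_GS − V_t)² = (0.83/2)×(6.79 − 1.8)² = 0.415×4.99² = 10.3 mA.
V_DS = V_DD − I_D·R_D = 19 − 10.3×1.2 = 6.62 V.
Saturation requires V_DS ≥ V_GS − V_t = 4.99 V; 6.62 ≥ 4.99 ✓.

I_D ≈ 10 mA, V_DS ≈ 6.6 V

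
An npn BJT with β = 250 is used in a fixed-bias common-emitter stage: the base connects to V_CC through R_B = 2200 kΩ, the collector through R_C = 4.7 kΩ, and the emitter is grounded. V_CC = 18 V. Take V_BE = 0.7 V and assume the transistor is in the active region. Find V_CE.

Base loop: V_CC = I_B·R_B + V_BE, so I_B = (18 − 0.7)/2200 kΩ = 0.00786 mA.
In the active region I_C = β·I_B = 250 × 0.00786 = 1.97 mA.
Collector loop: V_CE = V_CC − I_C·R_C = 18 − 1.97×4.7 = 8.76 V.
Since V_CE = 8.76 V > V_CE(sat) ≈ 0.2 V, the transistor is in the active region as assumed.

V_CE ≈ 8.8 V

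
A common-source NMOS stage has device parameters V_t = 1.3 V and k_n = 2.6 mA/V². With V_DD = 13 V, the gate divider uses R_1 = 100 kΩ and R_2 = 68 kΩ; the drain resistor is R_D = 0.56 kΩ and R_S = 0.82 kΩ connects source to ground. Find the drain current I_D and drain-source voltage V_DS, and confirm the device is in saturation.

I_D ≈ 3 mA, V_DS ≈ 8.9 V

V_G = V_DD·R_2/(R_1+R_2) = 13×68/168 = 5.26 V.
Assume saturation: I_D = (k_n/2)(V_GS − V_t)² with V_GS = V_G − I_D·R_S = 5.26 − 0.82·I_D.
Substituting gives 0.874·I_D² − 9.45·I_D + 20.4 = 0, with roots I_D = 2.98 or 7.82 mA.
The root I_D = 7.82 mA gives V_GS = -1.15 V ≤ V_t, so take I_D = 2.98 mA.
Then V_GS = 2.82 V and V_DS = V_DD − I_D(R_D+R_S) = 13 − 2.98×1.38 = 8.88 V.
Saturation requires V_DS ≥ V_GS − V_t = 1.52 V; 8.88 ≥ 1.52 ✓.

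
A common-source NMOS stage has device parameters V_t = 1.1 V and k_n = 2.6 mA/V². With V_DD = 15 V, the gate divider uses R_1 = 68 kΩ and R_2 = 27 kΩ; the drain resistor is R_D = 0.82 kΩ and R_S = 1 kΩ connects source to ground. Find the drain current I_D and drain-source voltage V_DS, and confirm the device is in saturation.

I_D ≈ 1.9 mA, V_DS ≈ 11 V

V_G = V_DD·R_2/(R_1+R_2) = 15×27/95 = 4.26 V.
Assume saturation: I_D = (k_n/2)(V_GS − V_t)² with V_GS = V_G − I_D·R_S = 4.26 − 1·I_D.
Substituting gives 1.3·I_D² − 9.22·I_D + 13 = 0, with roots I_D = 1.94 or 5.15 mA.
The root I_D = 5.15 mA gives V_GS = -0.891 V ≤ V_t, so take I_D = 1.94 mA.
Then V_GS = 2.32 V and V_DS = V_DD − I_D(R_D+R_S) = 15 − 1.94×1.82 = 11.5 V.
Saturation requires V_DS ≥ V_GS − V_t = 1.22 V; 11.5 ≥ 1.22 ✓.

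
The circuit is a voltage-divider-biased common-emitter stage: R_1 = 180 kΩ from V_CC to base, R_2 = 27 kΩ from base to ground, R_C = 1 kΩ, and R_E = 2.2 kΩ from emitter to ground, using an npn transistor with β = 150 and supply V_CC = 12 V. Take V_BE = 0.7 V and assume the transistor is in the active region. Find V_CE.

V_CE ≈ 11 V

Thevenize the base divider: V_Th = V_CC·R_2/(R_1+R_2) = 12×27/207 = 1.57 V, R_Th = R_1‖R_2 = 23.5 kΩ.
Base-emitter loop: V_Th = I_B·R_Th + V_BE + (β+1)I_B·R_E, so I_B = (1.57 − 0.7) / (23.5 + 151×2.2) = 0.00243 mA.
I_C = β·I_B = 150×0.00243 = 0.365 mA, and I_E = (β+1)I_B = 0.367 mA.
V_CE = V_CC − I_C·R_C − I_E·R_E = 12 − 0.365×1 − 0.367×2.2 = 10.8 V.
V_CE = 10.8 V > 0.2 V confirms active-region operation.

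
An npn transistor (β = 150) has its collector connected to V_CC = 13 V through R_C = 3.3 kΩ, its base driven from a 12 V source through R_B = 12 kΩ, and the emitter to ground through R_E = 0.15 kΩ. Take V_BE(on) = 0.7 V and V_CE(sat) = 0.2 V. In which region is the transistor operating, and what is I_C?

Assume active: I_B = (12 − 0.7)/(12 + 151×0.15) = 0.326 mA, I_C = β·I_B = 48.9 mA.
Then V_CE = 13 − 48.9×3.3 − 49.2×0.15 = -156 V < 0.2 V — the active assumption fails.
Re-solve with V_CE = 0.2 V. KCL at the emitter: V_E/R_E = (V_BB−0.7−V_E)/R_B + (V_CC−0.2−V_E)/R_C, giving V_E = 0.683 V.
I_C = (V_CC − 0.2 − V_E)/R_C = (12.8 − 0.683)/3.3 = 3.67 mA.
Check: I_B = (11.3 − 0.683)/12 = 0.885 mA, and β·I_B = 133 mA > I_C, confirming saturation.

saturation; I_C ≈ 3.7 mA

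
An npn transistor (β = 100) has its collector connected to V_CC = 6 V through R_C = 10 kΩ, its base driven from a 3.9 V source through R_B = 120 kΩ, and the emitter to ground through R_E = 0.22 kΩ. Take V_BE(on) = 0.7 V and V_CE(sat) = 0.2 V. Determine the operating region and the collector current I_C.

Assume active: I_B = (3.9 − 0.7)/(120 + 101×0.22) = 0.0225 mA, I_C = β·I_B = 2.25 mA.
Then V_CE = 6 − 2.25×10 − 2.27×0.22 = -17 V < 0.2 V — the active assumption fails.
Re-solve with V_CE = 0.2 V. KCL at the emitter: V_E/R_E = (V_BB−0.7−V_E)/R_B + (V_CC−0.2−V_E)/R_C, giving V_E = 0.13 V.
I_C = (V_CC − 0.2 − V_E)/R_C = (5.8 − 0.13)/10 = 0.567 mA.
Check: I_B = (3.2 − 0.13)/120 = 0.0256 mA, and β·I_B = 2.56 mA > I_C, confirming saturation.

saturation; I_C ≈ 0.57 mA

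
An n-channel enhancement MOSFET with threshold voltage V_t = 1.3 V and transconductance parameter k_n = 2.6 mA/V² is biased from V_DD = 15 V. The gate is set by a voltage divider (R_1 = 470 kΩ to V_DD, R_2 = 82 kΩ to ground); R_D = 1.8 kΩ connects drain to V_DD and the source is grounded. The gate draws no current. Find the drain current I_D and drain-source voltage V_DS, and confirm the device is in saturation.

I_D ≈ 1.1 mA, V_DS ≈ 13 V

V_G = V_DD·R_2/(R_1+R_2) = 15×82/552 = 2.23 V. With the source grounded, V_GS = V_G = 2.23 V.
Assume saturation: I_D = (k_n/2)(V_GS − V_t)² = (2.6/2)×(2.23 − 1.3)² = 1.3×0.928² = 1.12 mA.
V_DS = V_DD − I_D·R_D = 15 − 1.12×1.8 = 13 V.
Saturation requires V_DS ≥ V_GS − V_t = 0.928 V; 13 ≥ 0.928 ✓.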